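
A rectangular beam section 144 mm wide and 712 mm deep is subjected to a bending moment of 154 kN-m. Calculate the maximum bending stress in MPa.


I = b * h^3 / 12 = 144 * 712^3 / 12 = 4331329536.0 mm^4
y = h / 2 = 712 / 2 = 356.0 mm
M = 154 kN-m = 154000000.0 N-mm
sigma = M * y / I = 154000000.0 * 356.0 / 4331329536.0
= 12.66 MPa

12.66 MPa


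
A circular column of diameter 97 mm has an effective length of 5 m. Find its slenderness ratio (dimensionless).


Radius of gyration r = d / 4 = 97 / 4 = 24.25 mm
L_eff = 5000.0 mm
Slenderness ratio = L / r = 5000.0 / 24.25 = 206.19 (dimensionless)

206.19 (dimensionless)


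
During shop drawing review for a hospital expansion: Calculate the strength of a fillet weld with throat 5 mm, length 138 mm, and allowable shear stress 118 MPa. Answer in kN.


Strength = throat * length * allowable stress
= 5 * 138 * 118 N
= 81420 N
= 81.42 kN

81.42 kN


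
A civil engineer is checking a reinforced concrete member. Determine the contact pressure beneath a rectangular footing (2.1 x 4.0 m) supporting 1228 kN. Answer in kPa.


A = 2.1 * 4.0 = 8.4 m^2
q = P / A = 1228 / 8.4
= 146.1905 kPa

146.1905 kPa


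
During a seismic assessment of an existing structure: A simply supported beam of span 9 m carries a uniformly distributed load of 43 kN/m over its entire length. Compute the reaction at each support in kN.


Total load = w * L = 43 * 9 = 387 kN
By symmetry, each reaction R = total / 2 = 387 / 2 = 193.5 kN

193.5 kN


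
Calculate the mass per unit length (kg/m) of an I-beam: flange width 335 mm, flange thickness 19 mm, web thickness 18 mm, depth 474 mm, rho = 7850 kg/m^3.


A_flanges = 2 * 335 * 19 = 12730 mm^2
A_web = (474 - 2 * 19) * 18 = 7848 mm^2
A_total = 12730 + 7848 = 20578 mm^2 = 0.020578 m^2
Weight = rho * A = 7850 * 0.020578 = 161.5373 kg/m

161.5373 kg/m


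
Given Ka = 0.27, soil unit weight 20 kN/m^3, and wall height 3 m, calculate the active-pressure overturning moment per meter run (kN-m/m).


Pa = 0.5 * Ka * gamma * H^2
= 0.5 * 0.27 * 20 * 3^2
= 24.3 kN/m
Arm = H / 3 = 3 / 3 = 1.0 m
Mo = Pa * arm = Pa * H / 3 = 24.3 * 3 / 3 = 24.3 kN-m/m

24.3 kN-m/m


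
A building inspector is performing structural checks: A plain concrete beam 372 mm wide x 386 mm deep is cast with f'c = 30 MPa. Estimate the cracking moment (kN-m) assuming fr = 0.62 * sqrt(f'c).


fr = 0.62 * sqrt(30) = 0.62 * 5.4772 = 3.3959 MPa
I = 372 * 386^3 / 12 = 1782886136.0 mm^4
y_t = 193.0 mm
M_cr = fr * I / y_t = 3.3959 * 1782886136.0 / 193.0 N-mm
= 31.3703 kN-m

31.3703 kN-m


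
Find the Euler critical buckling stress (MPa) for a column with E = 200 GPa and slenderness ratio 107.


sigma_cr = pi^2 * E / lambda^2
= 9.8696 * 200000.0 / 107^2
= 9.8696 * 200000.0 / 11449
= 172.4099 MPa

172.4099 MPa


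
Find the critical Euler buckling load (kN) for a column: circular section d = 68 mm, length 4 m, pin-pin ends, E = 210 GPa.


I = pi * d^4 / 64 = 1049555.84 mm^4
L = 4000.0 mm
P_cr = pi^2 * E * I / L^2
= 9.8696 * 210000.0 * 1049555.84 / 4000.0^2
= 135957.95 N = 135.9579 kN

135.9579 kN


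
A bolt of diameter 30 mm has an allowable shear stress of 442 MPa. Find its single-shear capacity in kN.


A = pi * d^2 / 4 = pi * 30^2 / 4 = 706.8583 mm^2
V = f_v * A / 1000 = 442 * 706.8583 / 1000
= 312.4314 kN

312.4314 kN


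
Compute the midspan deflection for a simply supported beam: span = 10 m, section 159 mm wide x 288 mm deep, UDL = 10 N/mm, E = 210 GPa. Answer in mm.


I = 159 * 288^3 / 12 = 316514304.0 mm^4
L = 10000.0 mm, w = 10 N/mm, E = 210000.0 MPa
delta = 5 * w * L^4 / (384 * E * I)
= 5 * 10 * 10000.0^4 / (384 * 210000.0 * 316514304.0)
= 19.5896 mm

19.5896 mm


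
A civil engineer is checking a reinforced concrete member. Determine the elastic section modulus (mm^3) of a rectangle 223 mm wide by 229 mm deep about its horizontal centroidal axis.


S = b * h^2 / 6
= 223 * 229^2 / 6
= 223 * 52441 / 6
= 1949057.17 mm^3

1949057.17 mm^3


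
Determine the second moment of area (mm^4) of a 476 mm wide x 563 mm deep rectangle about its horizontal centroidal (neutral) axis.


I = b * h^3 / 12
= 476 * 563^3 / 12
= 476 * 178453547 / 12
= 7078657364.33 mm^4

7078657364.33 mm^4


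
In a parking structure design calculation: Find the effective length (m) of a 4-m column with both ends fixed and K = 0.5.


L_eff = K * L
= 0.5 * 4
= 2.0 m

2.0 m


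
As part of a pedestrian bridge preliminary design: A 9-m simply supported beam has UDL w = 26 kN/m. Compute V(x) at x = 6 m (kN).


R_A = w * L / 2 = 26 * 9 / 2 = 117.0 kN
V(x) = R_A - w * x = 117.0 - 26 * 6
= -39.0 kN

-39.0 kN


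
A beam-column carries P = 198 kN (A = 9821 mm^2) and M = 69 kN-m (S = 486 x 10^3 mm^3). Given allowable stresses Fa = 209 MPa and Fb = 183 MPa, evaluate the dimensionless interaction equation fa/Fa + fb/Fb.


f_a = P / A = 198000.0 / 9821 = 20.1609 MPa
f_b = M / S = 69000000.0 / 486000.0 = 141.9753 MPa
Ratio = f_a / Fa + f_b / Fb
= 20.1609 / 209 + 141.9753 / 183
= 0.8723 (dimensionless)

0.8723 (dimensionless)


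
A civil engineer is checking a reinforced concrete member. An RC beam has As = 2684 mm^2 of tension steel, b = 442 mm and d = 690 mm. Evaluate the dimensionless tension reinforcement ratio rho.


rho = As / (b * d)
= 2684 / (442 * 690)
= 2684 / 304980
= 0.008801 (dimensionless)

0.008801 (dimensionless)


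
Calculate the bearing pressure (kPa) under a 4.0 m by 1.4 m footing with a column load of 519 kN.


A = 4.0 * 1.4 = 5.6 m^2
q = P / A = 519 / 5.6
= 92.6786 kPa

92.6786 kPa


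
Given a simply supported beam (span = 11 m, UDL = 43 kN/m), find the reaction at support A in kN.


Total load = w * L = 43 * 11 = 473 kN
By symmetry, each reaction R = total / 2 = 473 / 2 = 236.5 kN

236.5 kN


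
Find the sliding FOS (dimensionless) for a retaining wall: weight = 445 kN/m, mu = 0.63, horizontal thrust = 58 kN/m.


Resisting force = mu * W = 0.63 * 445 = 280.35 kN/m
FOS = Resisting / Driving = 280.35 / 58
= 4.8336 (dimensionless)

4.8336 (dimensionless)


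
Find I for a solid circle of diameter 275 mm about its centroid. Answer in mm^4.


r = d / 2 = 275 / 2 = 137.5 mm
I = pi * r^4 / 4 = pi * 137.5^4 / 4
= 280737658.94 mm^4

280737658.94 mm^4


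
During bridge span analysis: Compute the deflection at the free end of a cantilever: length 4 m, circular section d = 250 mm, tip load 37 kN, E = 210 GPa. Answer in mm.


I = pi * d^4 / 64 = pi * 250^4 / 64 = 191747598.49 mm^4
L = 4000.0 mm, P = 37000.0 N, E = 210000.0 MPa
delta = P * L^3 / (3 * E * I)
= 37000.0 * 4000.0^3 / (3 * 210000.0 * 191747598.49)
= 19.6025 mm

19.6025 mm


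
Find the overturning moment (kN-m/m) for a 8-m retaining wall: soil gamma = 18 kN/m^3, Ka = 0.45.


Pa = 0.5 * Ka * gamma * H^2
= 0.5 * 0.45 * 18 * 8^2
= 259.2 kN/m
Arm = H / 3 = 8 / 3 = 2.6667 m
Mo = Pa * arm = Pa * H / 3 = 259.2 * 8 / 3 = 691.2 kN-m/m

691.2 kN-m/m


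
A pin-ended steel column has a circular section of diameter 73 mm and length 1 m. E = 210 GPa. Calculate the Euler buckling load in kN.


I = pi * d^4 / 64 = 1393995.4 mm^4
L = 1000.0 mm
P_cr = pi^2 * E * I / L^2
= 9.8696 * 210000.0 * 1393995.4 / 1000.0^2
= 2889218.45 N = 2889.2184 kN

2889.2184 kN


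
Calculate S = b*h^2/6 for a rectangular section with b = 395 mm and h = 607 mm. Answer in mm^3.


S = b * h^2 / 6
= 395 * 607^2 / 6
= 395 * 368449 / 6
= 24256225.83 mm^3

24256225.83 mm^3


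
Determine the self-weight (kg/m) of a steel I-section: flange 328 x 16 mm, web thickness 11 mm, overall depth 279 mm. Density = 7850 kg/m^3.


A_flanges = 2 * 328 * 16 = 10496 mm^2
A_web = (279 - 2 * 16) * 11 = 2717 mm^2
A_total = 10496 + 2717 = 13213 mm^2 = 0.013213 m^2
Weight = rho * A = 7850 * 0.013213 = 103.722 kg/m

103.722 kg/m


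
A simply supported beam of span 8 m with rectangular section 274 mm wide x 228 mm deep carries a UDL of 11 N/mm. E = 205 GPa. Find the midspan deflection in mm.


I = 274 * 228^3 / 12 = 270628704.0 mm^4
L = 8000.0 mm, w = 11 N/mm, E = 205000.0 MPa
delta = 5 * w * L^4 / (384 * E * I)
= 5 * 11 * 8000.0^4 / (384 * 205000.0 * 270628704.0)
= 10.5746 mm

10.5746 mm


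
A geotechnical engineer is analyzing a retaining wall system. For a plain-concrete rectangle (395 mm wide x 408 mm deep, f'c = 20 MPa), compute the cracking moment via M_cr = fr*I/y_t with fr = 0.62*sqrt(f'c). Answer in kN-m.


fr = 0.62 * sqrt(20) = 0.62 * 4.4721 = 2.7727 MPa
I = 395 * 408^3 / 12 = 2235611520.0 mm^4
y_t = 204.0 mm
M_cr = fr * I / y_t = 2.7727 * 2235611520.0 / 204.0 N-mm
= 30.386 kN-m

30.386 kN-m


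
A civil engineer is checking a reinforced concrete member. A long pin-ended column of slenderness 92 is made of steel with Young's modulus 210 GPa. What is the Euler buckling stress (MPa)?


sigma_cr = pi^2 * E / lambda^2
= 9.8696 * 210000.0 / 92^2
= 9.8696 * 210000.0 / 8464
= 244.8744 MPa

244.8744 MPa


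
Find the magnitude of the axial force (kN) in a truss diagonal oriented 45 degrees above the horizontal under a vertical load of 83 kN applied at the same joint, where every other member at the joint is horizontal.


At the joint, only the diagonal has a vertical component, so vertical equilibrium gives:
F * sin(45) = 83
F = 83 / sin(45)
= 83 / 0.707107
= 117.38 kN

117.38 kN


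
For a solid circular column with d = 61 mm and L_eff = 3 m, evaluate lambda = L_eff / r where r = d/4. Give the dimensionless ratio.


Radius of gyration r = d / 4 = 61 / 4 = 15.25 mm
L_eff = 3000.0 mm
Slenderness ratio = L / r = 3000.0 / 15.25 = 196.72 (dimensionless)

196.72 (dimensionless)


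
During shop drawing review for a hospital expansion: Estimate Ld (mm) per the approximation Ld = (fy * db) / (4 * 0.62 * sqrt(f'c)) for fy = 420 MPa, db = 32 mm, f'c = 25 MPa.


Ld = (fy * db) / (4 * 0.62 * sqrt(f'c))
= (420 * 32) / (4 * 0.62 * sqrt(25))
= 13440 / 12.4
= 1083.87 mm

1083.87 mm


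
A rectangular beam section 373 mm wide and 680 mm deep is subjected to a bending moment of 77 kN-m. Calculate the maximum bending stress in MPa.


I = b * h^3 / 12 = 373 * 680^3 / 12 = 9773594666.67 mm^4
y = h / 2 = 680 / 2 = 340.0 mm
M = 77 kN-m = 77000000.0 N-mm
sigma = M * y / I = 77000000.0 * 340.0 / 9773594666.67
= 2.68 MPa

2.68 MPa


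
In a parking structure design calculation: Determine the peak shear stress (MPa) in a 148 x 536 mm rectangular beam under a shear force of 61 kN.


A = b * h = 148 * 536 = 79328 mm^2
V = 61 kN = 61000.0 N
tau_max = 1.5 * V / A = 1.5 * 61000.0 / 79328
= 1.1534 MPa

1.1534 MPa


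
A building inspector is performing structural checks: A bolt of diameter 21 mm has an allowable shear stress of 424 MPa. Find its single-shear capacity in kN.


A = pi * d^2 / 4 = pi * 21^2 / 4 = 346.3606 mm^2
V = f_v * A / 1000 = 424 * 346.3606 / 1000
= 146.8569 kN

146.8569 kN


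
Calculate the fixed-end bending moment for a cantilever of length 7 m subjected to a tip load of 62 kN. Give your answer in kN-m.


For a cantilever with a point load at the free end:
M_max = P * L = 62 * 7 = 434 kN-m

434 kN-m


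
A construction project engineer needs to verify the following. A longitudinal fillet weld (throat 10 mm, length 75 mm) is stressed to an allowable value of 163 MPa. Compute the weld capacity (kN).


Strength = throat * length * allowable stress
= 10 * 75 * 163 N
= 122250 N
= 122.25 kN

122.25 kN


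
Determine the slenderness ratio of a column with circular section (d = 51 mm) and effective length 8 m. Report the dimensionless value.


Radius of gyration r = d / 4 = 51 / 4 = 12.75 mm
L_eff = 8000.0 mm
Slenderness ratio = L / r = 8000.0 / 12.75 = 627.45 (dimensionless)

627.45 (dimensionless)


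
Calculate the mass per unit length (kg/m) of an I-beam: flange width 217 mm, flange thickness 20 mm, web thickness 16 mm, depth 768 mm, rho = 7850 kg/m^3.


A_flanges = 2 * 217 * 20 = 8680 mm^2
A_web = (768 - 2 * 20) * 16 = 11648 mm^2
A_total = 8680 + 11648 = 20328 mm^2 = 0.020328 m^2
Weight = rho * A = 7850 * 0.020328 = 159.5748 kg/m

159.5748 kg/m


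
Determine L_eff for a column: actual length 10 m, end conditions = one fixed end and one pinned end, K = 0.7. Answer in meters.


L_eff = K * L
= 0.7 * 10
= 7.0 m

7.0 m


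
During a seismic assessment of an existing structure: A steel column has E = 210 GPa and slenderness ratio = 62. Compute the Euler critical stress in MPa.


sigma_cr = pi^2 * E / lambda^2
= 9.8696 * 210000.0 / 62^2
= 9.8696 * 210000.0 / 3844
= 539.1823 MPa

539.1823 MPa


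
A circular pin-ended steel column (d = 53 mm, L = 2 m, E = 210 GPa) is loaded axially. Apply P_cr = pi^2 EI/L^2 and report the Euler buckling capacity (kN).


I = pi * d^4 / 64 = 387323.08 mm^4
L = 2000.0 mm
P_cr = pi^2 * E * I / L^2
= 9.8696 * 210000.0 * 387323.08 / 2000.0^2
= 200693.09 N = 200.6931 kN

200.6931 kN


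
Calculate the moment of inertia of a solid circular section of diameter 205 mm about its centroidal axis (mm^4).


r = d / 2 = 205 / 2 = 102.5 mm
I = pi * r^4 / 4 = pi * 102.5^4 / 4
= 86693261.7 mm^4

86693261.7 mm^4


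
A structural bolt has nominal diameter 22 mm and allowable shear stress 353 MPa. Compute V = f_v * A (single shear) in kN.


A = pi * d^2 / 4 = pi * 22^2 / 4 = 380.1327 mm^2
V = f_v * A / 1000 = 353 * 380.1327 / 1000
= 134.1868 kN

134.1868 kN


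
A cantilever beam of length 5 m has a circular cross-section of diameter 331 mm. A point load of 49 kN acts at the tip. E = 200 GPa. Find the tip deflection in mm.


I = pi * d^4 / 64 = pi * 331^4 / 64 = 589225961.58 mm^4
L = 5000.0 mm, P = 49000.0 N, E = 200000.0 MPa
delta = P * L^3 / (3 * E * I)
= 49000.0 * 5000.0^3 / (3 * 200000.0 * 589225961.58)
= 17.325 mm

17.325 mm


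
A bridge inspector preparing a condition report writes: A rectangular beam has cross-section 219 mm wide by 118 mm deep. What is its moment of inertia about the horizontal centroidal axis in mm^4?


I = b * h^3 / 12
= 219 * 118^3 / 12
= 219 * 1643032 / 12
= 29985334.0 mm^4

29985334.0 mm^4


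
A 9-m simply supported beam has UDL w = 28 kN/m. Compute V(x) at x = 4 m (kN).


R_A = w * L / 2 = 28 * 9 / 2 = 126.0 kN
V(x) = R_A - w * x = 126.0 - 28 * 4
= 14.0 kN

14.0 kN


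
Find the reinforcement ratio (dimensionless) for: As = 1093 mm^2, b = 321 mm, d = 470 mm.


rho = As / (b * d)
= 1093 / (321 * 470)
= 1093 / 150870
= 0.007245 (dimensionless)

0.007245 (dimensionless)


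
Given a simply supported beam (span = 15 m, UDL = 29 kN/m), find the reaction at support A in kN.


Total load = w * L = 29 * 15 = 435 kN
By symmetry, each reaction R = total / 2 = 435 / 2 = 217.5 kN

217.5 kN


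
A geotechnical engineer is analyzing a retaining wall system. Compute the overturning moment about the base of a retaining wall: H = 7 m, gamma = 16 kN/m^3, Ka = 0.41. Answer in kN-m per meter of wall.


Pa = 0.5 * Ka * gamma * H^2
= 0.5 * 0.41 * 16 * 7^2
= 160.72 kN/m
Arm = H / 3 = 7 / 3 = 2.3333 m
Mo = Pa * arm = Pa * H / 3 = 160.72 * 7 / 3 = 375.0133 kN-m/m

375.0133 kN-m/m


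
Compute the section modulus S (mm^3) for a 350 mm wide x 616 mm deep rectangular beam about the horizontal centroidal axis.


S = b * h^2 / 6
= 350 * 616^2 / 6
= 350 * 379456 / 6
= 22134933.33 mm^3

22134933.33 mm^3


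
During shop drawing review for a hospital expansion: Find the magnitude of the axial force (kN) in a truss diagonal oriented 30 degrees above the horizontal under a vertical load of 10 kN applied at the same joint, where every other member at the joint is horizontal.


At the joint, only the diagonal has a vertical component, so vertical equilibrium gives:
F * sin(30) = 10
F = 10 / sin(30)
= 10 / 0.5
= 20.0 kN

20.0 kN


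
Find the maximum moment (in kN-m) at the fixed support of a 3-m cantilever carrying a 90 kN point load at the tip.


For a cantilever with a point load at the free end:
M_max = P * L = 90 * 3 = 270 kN-m

270 kN-m


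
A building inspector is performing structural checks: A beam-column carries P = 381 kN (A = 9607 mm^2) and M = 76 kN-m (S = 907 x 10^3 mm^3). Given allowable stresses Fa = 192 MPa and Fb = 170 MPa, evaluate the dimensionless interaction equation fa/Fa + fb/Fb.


f_a = P / A = 381000.0 / 9607 = 39.6586 MPa
f_b = M / S = 76000000.0 / 907000.0 = 83.7927 MPa
Ratio = f_a / Fa + f_b / Fb
= 39.6586 / 192 + 83.7927 / 170
= 0.6995 (dimensionless)

0.6995 (dimensionless)


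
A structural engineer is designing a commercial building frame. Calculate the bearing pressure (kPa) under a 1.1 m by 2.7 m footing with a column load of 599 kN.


A = 1.1 * 2.7 = 2.97 m^2
q = P / A = 599 / 2.97
= 201.6835 kPa

201.6835 kPa


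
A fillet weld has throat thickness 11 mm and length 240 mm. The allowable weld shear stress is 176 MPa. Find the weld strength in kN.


Strength = throat * length * allowable stress
= 11 * 240 * 176 N
= 464640 N
= 464.64 kN

464.64 kN


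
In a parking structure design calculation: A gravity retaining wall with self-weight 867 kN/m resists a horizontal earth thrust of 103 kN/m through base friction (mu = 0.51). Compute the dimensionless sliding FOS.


Resisting force = mu * W = 0.51 * 867 = 442.17 kN/m
FOS = Resisting / Driving = 442.17 / 103
= 4.2929 (dimensionless)

4.2929 (dimensionless)


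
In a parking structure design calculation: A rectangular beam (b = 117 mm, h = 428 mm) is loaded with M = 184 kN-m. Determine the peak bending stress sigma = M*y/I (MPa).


I = b * h^3 / 12 = 117 * 428^3 / 12 = 764426832.0 mm^4
y = h / 2 = 428 / 2 = 214.0 mm
M = 184 kN-m = 184000000.0 N-mm
sigma = M * y / I = 184000000.0 * 214.0 / 764426832.0
= 51.51 MPa

51.51 MPa


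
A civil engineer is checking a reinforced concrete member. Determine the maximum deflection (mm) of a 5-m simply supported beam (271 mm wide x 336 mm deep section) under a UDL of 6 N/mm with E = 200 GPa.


I = 271 * 336^3 / 12 = 856654848.0 mm^4
L = 5000.0 mm, w = 6 N/mm, E = 200000.0 MPa
delta = 5 * w * L^4 / (384 * E * I)
= 5 * 6 * 5000.0^4 / (384 * 200000.0 * 856654848.0)
= 0.285 mm

0.285 mm


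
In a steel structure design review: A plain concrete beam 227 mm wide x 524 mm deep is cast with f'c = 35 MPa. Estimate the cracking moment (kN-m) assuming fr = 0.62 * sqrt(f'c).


fr = 0.62 * sqrt(35) = 0.62 * 5.9161 = 3.668 MPa
I = 227 * 524^3 / 12 = 2721688837.33 mm^4
y_t = 262.0 mm
M_cr = fr * I / y_t = 3.668 * 2721688837.33 / 262.0 N-mm
= 38.1033 kN-m

38.1033 kN-m


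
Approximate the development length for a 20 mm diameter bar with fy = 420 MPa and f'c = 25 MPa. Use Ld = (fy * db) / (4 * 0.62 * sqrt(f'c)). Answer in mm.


Ld = (fy * db) / (4 * 0.62 * sqrt(f'c))
= (420 * 20) / (4 * 0.62 * sqrt(25))
= 8400 / 12.4
= 677.42 mm

677.42 mm


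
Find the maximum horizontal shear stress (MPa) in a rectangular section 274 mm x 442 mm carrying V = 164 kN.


A = b * h = 274 * 442 = 121108 mm^2
V = 164 kN = 164000.0 N
tau_max = 1.5 * V / A = 1.5 * 164000.0 / 121108
= 2.0312 MPa

2.0312 MPa


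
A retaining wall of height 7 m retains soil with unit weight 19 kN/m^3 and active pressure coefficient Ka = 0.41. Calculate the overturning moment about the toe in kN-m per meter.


Pa = 0.5 * Ka * gamma * H^2
= 0.5 * 0.41 * 19 * 7^2
= 190.855 kN/m
Arm = H / 3 = 7 / 3 = 2.3333 m
Mo = Pa * arm = Pa * H / 3 = 190.855 * 7 / 3 = 445.3283 kN-m/m

445.3283 kN-m/m


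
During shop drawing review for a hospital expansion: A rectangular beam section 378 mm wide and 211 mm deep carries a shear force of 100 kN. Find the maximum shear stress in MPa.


A = b * h = 378 * 211 = 79758 mm^2
V = 100 kN = 100000.0 N
tau_max = 1.5 * V / A = 1.5 * 100000.0 / 79758
= 1.8807 MPa

1.8807 MPa


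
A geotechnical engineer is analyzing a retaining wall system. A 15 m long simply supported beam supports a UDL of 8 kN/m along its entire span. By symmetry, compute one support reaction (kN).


Total load = w * L = 8 * 15 = 120 kN
By symmetry, each reaction R = total / 2 = 120 / 2 = 60.0 kN

60.0 kN


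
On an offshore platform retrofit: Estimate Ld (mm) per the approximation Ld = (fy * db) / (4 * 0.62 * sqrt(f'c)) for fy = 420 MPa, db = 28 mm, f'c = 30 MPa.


Ld = (fy * db) / (4 * 0.62 * sqrt(f'c))
= (420 * 28) / (4 * 0.62 * sqrt(30))
= 11760 / 13.5835
= 865.76 mm

865.76 mm


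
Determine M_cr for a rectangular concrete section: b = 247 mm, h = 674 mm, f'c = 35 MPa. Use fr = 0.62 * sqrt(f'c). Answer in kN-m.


fr = 0.62 * sqrt(35) = 0.62 * 5.9161 = 3.668 MPa
I = 247 * 674^3 / 12 = 6302246660.67 mm^4
y_t = 337.0 mm
M_cr = fr * I / y_t = 3.668 * 6302246660.67 / 337.0 N-mm
= 68.5948 kN-m

68.5948 kN-m


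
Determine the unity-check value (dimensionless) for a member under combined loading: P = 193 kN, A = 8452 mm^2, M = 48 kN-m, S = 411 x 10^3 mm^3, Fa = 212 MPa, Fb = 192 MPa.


f_a = P / A = 193000.0 / 8452 = 22.8348 MPa
f_b = M / S = 48000000.0 / 411000.0 = 116.7883 MPa
Ratio = f_a / Fa + f_b / Fb
= 22.8348 / 212 + 116.7883 / 192
= 0.716 (dimensionless)

0.716 (dimensionless)


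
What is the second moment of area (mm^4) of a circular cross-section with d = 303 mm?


r = d / 2 = 303 / 2 = 151.5 mm
I = pi * r^4 / 4 = pi * 151.5^4 / 4
= 413752292.13 mm^4

413752292.13 mm^4


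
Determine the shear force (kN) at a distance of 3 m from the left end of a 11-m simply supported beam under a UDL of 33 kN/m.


R_A = w * L / 2 = 33 * 11 / 2 = 181.5 kN
V(x) = R_A - w * x = 181.5 - 33 * 3
= 82.5 kN

82.5 kN


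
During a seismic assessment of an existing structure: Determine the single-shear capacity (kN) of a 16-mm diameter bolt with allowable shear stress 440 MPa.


A = pi * d^2 / 4 = pi * 16^2 / 4 = 201.0619 mm^2
V = f_v * A / 1000 = 440 * 201.0619 / 1000
= 88.4672 kN

88.4672 kN


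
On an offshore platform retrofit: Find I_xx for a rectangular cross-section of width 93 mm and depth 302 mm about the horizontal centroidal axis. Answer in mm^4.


I = b * h^3 / 12
= 93 * 302^3 / 12
= 93 * 27543608 / 12
= 213462962.0 mm^4

213462962.0 mm^4


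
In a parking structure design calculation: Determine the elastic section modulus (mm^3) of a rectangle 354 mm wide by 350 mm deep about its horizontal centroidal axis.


S = b * h^2 / 6
= 354 * 350^2 / 6
= 354 * 122500 / 6
= 7227500.0 mm^3

7227500.0 mm^3


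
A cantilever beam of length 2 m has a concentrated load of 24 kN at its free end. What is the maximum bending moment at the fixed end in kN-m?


For a cantilever with a point load at the free end:
M_max = P * L = 24 * 2 = 48 kN-m

48 kN-m


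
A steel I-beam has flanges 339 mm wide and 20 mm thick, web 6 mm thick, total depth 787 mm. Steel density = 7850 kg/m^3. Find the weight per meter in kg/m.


A_flanges = 2 * 339 * 20 = 13560 mm^2
A_web = (787 - 2 * 20) * 6 = 4482 mm^2
A_total = 13560 + 4482 = 18042 mm^2 = 0.018042 m^2
Weight = rho * A = 7850 * 0.018042 = 141.6297 kg/m

141.6297 kg/m


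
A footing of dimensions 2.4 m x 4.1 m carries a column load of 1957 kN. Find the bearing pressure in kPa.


A = 2.4 * 4.1 = 9.84 m^2
q = P / A = 1957 / 9.84
= 198.8821 kPa

198.8821 kPa


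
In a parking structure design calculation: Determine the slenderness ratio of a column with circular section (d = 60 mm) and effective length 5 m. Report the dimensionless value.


Radius of gyration r = d / 4 = 60 / 4 = 15.0 mm
L_eff = 5000.0 mm
Slenderness ratio = L / r = 5000.0 / 15.0 = 333.33 (dimensionless)

333.33 (dimensionless)


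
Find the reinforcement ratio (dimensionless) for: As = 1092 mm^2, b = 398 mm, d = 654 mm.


rho = As / (b * d)
= 1092 / (398 * 654)
= 1092 / 260292
= 0.004195 (dimensionless)

0.004195 (dimensionless)


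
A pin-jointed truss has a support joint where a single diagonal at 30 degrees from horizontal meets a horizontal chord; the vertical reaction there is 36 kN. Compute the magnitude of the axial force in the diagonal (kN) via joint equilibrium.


At the joint, only the diagonal has a vertical component, so vertical equilibrium gives:
F * sin(30) = 36
F = 36 / sin(30)
= 36 / 0.5
= 72.0 kN

72.0 kN


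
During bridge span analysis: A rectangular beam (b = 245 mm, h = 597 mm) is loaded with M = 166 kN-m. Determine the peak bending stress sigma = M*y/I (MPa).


I = b * h^3 / 12 = 245 * 597^3 / 12 = 4344180198.75 mm^4
y = h / 2 = 597 / 2 = 298.5 mm
M = 166 kN-m = 166000000.0 N-mm
sigma = M * y / I = 166000000.0 * 298.5 / 4344180198.75
= 11.41 MPa

11.41 MPa


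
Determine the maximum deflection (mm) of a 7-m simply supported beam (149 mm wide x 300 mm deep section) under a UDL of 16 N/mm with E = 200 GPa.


I = 149 * 300^3 / 12 = 335250000.0 mm^4
L = 7000.0 mm, w = 16 N/mm, E = 200000.0 MPa
delta = 5 * w * L^4 / (384 * E * I)
= 5 * 16 * 7000.0^4 / (384 * 200000.0 * 335250000.0)
= 7.4602 mm

7.4602 mm


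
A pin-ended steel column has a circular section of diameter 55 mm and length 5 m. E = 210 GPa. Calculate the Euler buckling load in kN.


I = pi * d^4 / 64 = 449180.25 mm^4
L = 5000.0 mm
P_cr = pi^2 * E * I / L^2
= 9.8696 * 210000.0 * 449180.25 / 5000.0^2
= 37239.14 N = 37.2391 kN

37.2391 kN


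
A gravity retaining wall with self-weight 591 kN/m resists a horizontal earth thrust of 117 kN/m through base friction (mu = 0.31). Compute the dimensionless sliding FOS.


Resisting force = mu * W = 0.31 * 591 = 183.21 kN/m
FOS = Resisting / Driving = 183.21 / 117
= 1.5659 (dimensionless)

1.5659 (dimensionless)


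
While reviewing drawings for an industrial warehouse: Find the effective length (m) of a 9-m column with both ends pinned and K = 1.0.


L_eff = K * L
= 1.0 * 9
= 9.0 m

9.0 m


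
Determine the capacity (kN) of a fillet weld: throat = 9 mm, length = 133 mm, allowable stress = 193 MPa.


Strength = throat * length * allowable stress
= 9 * 133 * 193 N
= 231021 N
= 231.02 kN

231.02 kN


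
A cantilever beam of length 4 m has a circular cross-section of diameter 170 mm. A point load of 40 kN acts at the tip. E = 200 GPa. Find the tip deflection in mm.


I = pi * d^4 / 64 = pi * 170^4 / 64 = 40998275.0 mm^4
L = 4000.0 mm, P = 40000.0 N, E = 200000.0 MPa
delta = P * L^3 / (3 * E * I)
= 40000.0 * 4000.0^3 / (3 * 200000.0 * 40998275.0)
= 104.0694 mm

104.0694 mm


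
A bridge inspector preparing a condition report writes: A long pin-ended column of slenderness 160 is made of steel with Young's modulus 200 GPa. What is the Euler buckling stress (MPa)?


sigma_cr = pi^2 * E / lambda^2
= 9.8696 * 200000.0 / 160^2
= 9.8696 * 200000.0 / 25600
= 77.1063 MPa

77.1063 MPa


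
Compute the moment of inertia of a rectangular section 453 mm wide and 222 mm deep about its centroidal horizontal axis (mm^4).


I = b * h^3 / 12
= 453 * 222^3 / 12
= 453 * 10941048 / 12
= 413024562.0 mm^4

413024562.0 mm^4


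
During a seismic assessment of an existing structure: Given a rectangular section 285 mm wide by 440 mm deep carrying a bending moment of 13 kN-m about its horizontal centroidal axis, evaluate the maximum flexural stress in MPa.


I = b * h^3 / 12 = 285 * 440^3 / 12 = 2023120000.0 mm^4
y = h / 2 = 440 / 2 = 220.0 mm
M = 13 kN-m = 13000000.0 N-mm
sigma = M * y / I = 13000000.0 * 220.0 / 2023120000.0
= 1.41 MPa

1.41 MPa


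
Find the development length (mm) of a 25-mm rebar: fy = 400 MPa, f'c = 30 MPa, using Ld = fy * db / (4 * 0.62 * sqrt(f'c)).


Ld = (fy * db) / (4 * 0.62 * sqrt(f'c))
= (400 * 25) / (4 * 0.62 * sqrt(30))
= 10000 / 13.5835
= 736.19 mm

736.19 mm


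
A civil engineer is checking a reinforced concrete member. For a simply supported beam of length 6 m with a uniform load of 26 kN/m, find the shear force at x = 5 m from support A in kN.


R_A = w * L / 2 = 26 * 6 / 2 = 78.0 kN
V(x) = R_A - w * x = 78.0 - 26 * 5
= -52.0 kN

-52.0 kN


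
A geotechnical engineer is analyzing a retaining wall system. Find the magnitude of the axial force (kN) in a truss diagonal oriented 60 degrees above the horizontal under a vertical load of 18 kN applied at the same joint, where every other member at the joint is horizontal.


At the joint, only the diagonal has a vertical component, so vertical equilibrium gives:
F * sin(60) = 18
F = 18 / sin(60)
= 18 / 0.866025
= 20.78 kN

20.78 kN


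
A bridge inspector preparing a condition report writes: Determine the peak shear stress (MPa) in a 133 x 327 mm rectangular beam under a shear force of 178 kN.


A = b * h = 133 * 327 = 43491 mm^2
V = 178 kN = 178000.0 N
tau_max = 1.5 * V / A = 1.5 * 178000.0 / 43491
= 6.1392 MPa

6.1392 MPa


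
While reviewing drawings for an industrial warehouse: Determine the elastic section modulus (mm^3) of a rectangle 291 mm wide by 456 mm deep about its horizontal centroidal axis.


S = b * h^2 / 6
= 291 * 456^2 / 6
= 291 * 207936 / 6
= 10084896.0 mm^3

10084896.0 mm^3


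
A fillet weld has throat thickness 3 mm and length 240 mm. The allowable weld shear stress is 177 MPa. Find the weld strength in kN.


Strength = throat * length * allowable stress
= 3 * 240 * 177 N
= 127440 N
= 127.44 kN

127.44 kN


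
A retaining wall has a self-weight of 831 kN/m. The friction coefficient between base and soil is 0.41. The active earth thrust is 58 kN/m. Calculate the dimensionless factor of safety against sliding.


Resisting force = mu * W = 0.41 * 831 = 340.71 kN/m
FOS = Resisting / Driving = 340.71 / 58
= 5.8743 (dimensionless)

5.8743 (dimensionless)


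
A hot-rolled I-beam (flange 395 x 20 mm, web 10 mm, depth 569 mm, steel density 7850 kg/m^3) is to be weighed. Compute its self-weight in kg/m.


A_flanges = 2 * 395 * 20 = 15800 mm^2
A_web = (569 - 2 * 20) * 10 = 5290 mm^2
A_total = 15800 + 5290 = 21090 mm^2 = 0.021090 m^2
Weight = rho * A = 7850 * 0.021090 = 165.5565 kg/m

165.5565 kg/m


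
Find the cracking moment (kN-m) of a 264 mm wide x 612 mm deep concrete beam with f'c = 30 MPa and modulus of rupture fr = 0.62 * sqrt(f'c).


fr = 0.62 * sqrt(30) = 0.62 * 5.4772 = 3.3959 MPa
I = 264 * 612^3 / 12 = 5042860416.0 mm^4
y_t = 306.0 mm
M_cr = fr * I / y_t = 3.3959 * 5042860416.0 / 306.0 N-mm
= 55.9639 kN-m

55.9639 kN-m


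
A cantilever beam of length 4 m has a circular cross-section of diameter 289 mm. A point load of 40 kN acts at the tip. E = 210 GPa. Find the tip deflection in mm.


I = pi * d^4 / 64 = pi * 289^4 / 64 = 342421692.65 mm^4
L = 4000.0 mm, P = 40000.0 N, E = 210000.0 MPa
delta = P * L^3 / (3 * E * I)
= 40000.0 * 4000.0^3 / (3 * 210000.0 * 342421692.65)
= 11.8669 mm

11.8669 mm


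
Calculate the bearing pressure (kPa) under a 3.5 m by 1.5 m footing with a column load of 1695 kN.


A = 3.5 * 1.5 = 5.25 m^2
q = P / A = 1695 / 5.25
= 322.8571 kPa

322.8571 kPa


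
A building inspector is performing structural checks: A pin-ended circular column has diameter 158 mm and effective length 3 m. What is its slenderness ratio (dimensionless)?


Radius of gyration r = d / 4 = 158 / 4 = 39.5 mm
L_eff = 3000.0 mm
Slenderness ratio = L / r = 3000.0 / 39.5 = 75.95 (dimensionless)

75.95 (dimensionless)


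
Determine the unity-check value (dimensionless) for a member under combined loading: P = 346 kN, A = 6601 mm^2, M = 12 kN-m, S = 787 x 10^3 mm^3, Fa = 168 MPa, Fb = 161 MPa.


f_a = P / A = 346000.0 / 6601 = 52.4163 MPa
f_b = M / S = 12000000.0 / 787000.0 = 15.2478 MPa
Ratio = f_a / Fa + f_b / Fb
= 52.4163 / 168 + 15.2478 / 161
= 0.4067 (dimensionless)

0.4067 (dimensionless)


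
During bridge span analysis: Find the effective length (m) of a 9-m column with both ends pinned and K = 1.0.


L_eff = K * L
= 1.0 * 9
= 9.0 m

9.0 m


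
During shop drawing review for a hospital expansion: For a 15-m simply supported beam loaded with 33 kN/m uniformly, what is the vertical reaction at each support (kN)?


Total load = w * L = 33 * 15 = 495 kN
By symmetry, each reaction R = total / 2 = 495 / 2 = 247.5 kN

247.5 kN


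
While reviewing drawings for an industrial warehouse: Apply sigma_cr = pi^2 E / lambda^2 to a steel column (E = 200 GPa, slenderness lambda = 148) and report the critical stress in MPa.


sigma_cr = pi^2 * E / lambda^2
= 9.8696 * 200000.0 / 148^2
= 9.8696 * 200000.0 / 21904
= 90.1169 MPa

90.1169 MPa


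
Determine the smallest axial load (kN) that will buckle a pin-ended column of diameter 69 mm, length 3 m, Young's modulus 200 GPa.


I = pi * d^4 / 64 = 1112669.7 mm^4
L = 3000.0 mm
P_cr = pi^2 * E * I / L^2
= 9.8696 * 200000.0 * 1112669.7 / 3000.0^2
= 244035.77 N = 244.0358 kN

244.0358 kN


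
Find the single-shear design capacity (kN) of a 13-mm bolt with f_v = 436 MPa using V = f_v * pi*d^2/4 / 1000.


A = pi * d^2 / 4 = pi * 13^2 / 4 = 132.7323 mm^2
V = f_v * A / 1000 = 436 * 132.7323 / 1000
= 57.8713 kN

57.8713 kN


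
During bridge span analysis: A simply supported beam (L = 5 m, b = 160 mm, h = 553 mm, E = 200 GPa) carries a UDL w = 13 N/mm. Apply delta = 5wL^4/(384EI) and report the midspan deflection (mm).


I = 160 * 553^3 / 12 = 2254831693.33 mm^4
L = 5000.0 mm, w = 13 N/mm, E = 200000.0 MPa
delta = 5 * w * L^4 / (384 * E * I)
= 5 * 13 * 5000.0^4 / (384 * 200000.0 * 2254831693.33)
= 0.2346 mm

0.2346 mm


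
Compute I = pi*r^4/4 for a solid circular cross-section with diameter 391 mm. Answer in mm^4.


r = d / 2 = 391 / 2 = 195.5 mm
I = pi * r^4 / 4 = pi * 195.5^4 / 4
= 1147299827.52 mm^4

1147299827.52 mm^4


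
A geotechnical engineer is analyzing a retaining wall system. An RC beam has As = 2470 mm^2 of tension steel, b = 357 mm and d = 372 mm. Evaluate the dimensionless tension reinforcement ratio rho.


rho = As / (b * d)
= 2470 / (357 * 372)
= 2470 / 132804
= 0.018599 (dimensionless)

0.018599 (dimensionless)


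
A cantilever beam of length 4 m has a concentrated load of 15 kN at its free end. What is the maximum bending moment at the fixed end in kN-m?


For a cantilever with a point load at the free end:
M_max = P * L = 15 * 4 = 60 kN-m

60 kN-m


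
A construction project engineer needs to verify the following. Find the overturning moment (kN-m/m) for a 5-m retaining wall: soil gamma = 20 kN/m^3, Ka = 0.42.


Pa = 0.5 * Ka * gamma * H^2
= 0.5 * 0.42 * 20 * 5^2
= 105.0 kN/m
Arm = H / 3 = 5 / 3 = 1.6667 m
Mo = Pa * arm = Pa * H / 3 = 105.0 * 5 / 3 = 175.0 kN-m/m

175.0 kN-m/m


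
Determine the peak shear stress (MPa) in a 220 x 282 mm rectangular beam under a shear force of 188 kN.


A = b * h = 220 * 282 = 62040 mm^2
V = 188 kN = 188000.0 N
tau_max = 1.5 * V / A = 1.5 * 188000.0 / 62040
= 4.5455 MPa

4.5455 MPa


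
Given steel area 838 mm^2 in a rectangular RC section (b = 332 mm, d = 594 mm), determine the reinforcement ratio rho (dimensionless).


rho = As / (b * d)
= 838 / (332 * 594)
= 838 / 197208
= 0.004249 (dimensionless)

0.004249 (dimensionless)


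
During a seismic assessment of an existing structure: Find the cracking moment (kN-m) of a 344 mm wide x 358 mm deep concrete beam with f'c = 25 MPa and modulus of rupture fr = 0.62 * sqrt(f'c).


fr = 0.62 * sqrt(25) = 0.62 * 5.0 = 3.1 MPa
I = 344 * 358^3 / 12 = 1315304410.67 mm^4
y_t = 179.0 mm
M_cr = fr * I / y_t = 3.1 * 1315304410.67 / 179.0 N-mm
= 22.779 kN-m

22.779 kN-m


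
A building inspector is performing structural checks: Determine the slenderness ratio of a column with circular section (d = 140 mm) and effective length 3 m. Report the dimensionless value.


Radius of gyration r = d / 4 = 140 / 4 = 35.0 mm
L_eff = 3000.0 mm
Slenderness ratio = L / r = 3000.0 / 35.0 = 85.71 (dimensionless)

85.71 (dimensionless)


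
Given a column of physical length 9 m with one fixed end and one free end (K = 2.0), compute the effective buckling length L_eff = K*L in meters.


L_eff = K * L
= 2.0 * 9
= 18.0 m

18.0 m


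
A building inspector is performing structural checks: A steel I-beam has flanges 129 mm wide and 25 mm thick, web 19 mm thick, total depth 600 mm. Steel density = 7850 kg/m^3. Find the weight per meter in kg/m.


A_flanges = 2 * 129 * 25 = 6450 mm^2
A_web = (600 - 2 * 25) * 19 = 10450 mm^2
A_total = 6450 + 10450 = 16900 mm^2 = 0.016900 m^2
Weight = rho * A = 7850 * 0.016900 = 132.665 kg/m

132.665 kg/m


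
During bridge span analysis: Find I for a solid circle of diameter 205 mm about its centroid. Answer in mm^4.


r = d / 2 = 205 / 2 = 102.5 mm
I = pi * r^4 / 4 = pi * 102.5^4 / 4
= 86693261.7 mm^4

86693261.7 mm^4


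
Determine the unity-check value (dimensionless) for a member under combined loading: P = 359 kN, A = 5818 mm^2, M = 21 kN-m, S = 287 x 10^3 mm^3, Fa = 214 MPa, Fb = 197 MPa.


f_a = P / A = 359000.0 / 5818 = 61.7051 MPa
f_b = M / S = 21000000.0 / 287000.0 = 73.1707 MPa
Ratio = f_a / Fa + f_b / Fb
= 61.7051 / 214 + 73.1707 / 197
= 0.6598 (dimensionless)

0.6598 (dimensionless)


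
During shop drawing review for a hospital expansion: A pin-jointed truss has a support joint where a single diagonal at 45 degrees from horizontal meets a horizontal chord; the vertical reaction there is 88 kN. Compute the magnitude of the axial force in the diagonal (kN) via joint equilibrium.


At the joint, only the diagonal has a vertical component, so vertical equilibrium gives:
F * sin(45) = 88
F = 88 / sin(45)
= 88 / 0.707107
= 124.45 kN

124.45 kN


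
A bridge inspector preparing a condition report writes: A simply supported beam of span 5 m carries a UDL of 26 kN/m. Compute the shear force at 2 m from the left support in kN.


R_A = w * L / 2 = 26 * 5 / 2 = 65.0 kN
V(x) = R_A - w * x = 65.0 - 26 * 2
= 13.0 kN

13.0 kN


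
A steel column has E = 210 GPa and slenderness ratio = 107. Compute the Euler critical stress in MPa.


sigma_cr = pi^2 * E / lambda^2
= 9.8696 * 210000.0 / 107^2
= 9.8696 * 210000.0 / 11449
= 181.0304 MPa

181.0304 MPa


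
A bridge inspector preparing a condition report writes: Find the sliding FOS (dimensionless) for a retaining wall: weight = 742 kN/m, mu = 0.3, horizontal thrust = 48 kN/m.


Resisting force = mu * W = 0.3 * 742 = 222.6 kN/m
FOS = Resisting / Driving = 222.6 / 48
= 4.6375 (dimensionless)

4.6375 (dimensionless)


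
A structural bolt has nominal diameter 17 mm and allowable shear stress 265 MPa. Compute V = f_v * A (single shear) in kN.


A = pi * d^2 / 4 = pi * 17^2 / 4 = 226.9801 mm^2
V = f_v * A / 1000 = 265 * 226.9801 / 1000
= 60.1497 kN

60.1497 kN


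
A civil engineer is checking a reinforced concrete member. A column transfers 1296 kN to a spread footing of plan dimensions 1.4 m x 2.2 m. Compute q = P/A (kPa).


A = 1.4 * 2.2 = 3.08 m^2
q = P / A = 1296 / 3.08
= 420.7792 kPa

420.7792 kPa


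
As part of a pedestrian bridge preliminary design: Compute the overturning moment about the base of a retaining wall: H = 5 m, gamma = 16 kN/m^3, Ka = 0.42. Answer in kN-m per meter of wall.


Pa = 0.5 * Ka * gamma * H^2
= 0.5 * 0.42 * 16 * 5^2
= 84.0 kN/m
Arm = H / 3 = 5 / 3 = 1.6667 m
Mo = Pa * arm = Pa * H / 3 = 84.0 * 5 / 3 = 140.0 kN-m/m

140.0 kN-m/m


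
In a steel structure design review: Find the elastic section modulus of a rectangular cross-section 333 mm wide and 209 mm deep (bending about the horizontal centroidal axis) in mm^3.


S = b * h^2 / 6
= 333 * 209^2 / 6
= 333 * 43681 / 6
= 2424295.5 mm^3

2424295.5 mm^3


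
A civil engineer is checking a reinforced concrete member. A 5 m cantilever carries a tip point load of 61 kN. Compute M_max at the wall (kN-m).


For a cantilever with a point load at the free end:
M_max = P * L = 61 * 5 = 305 kN-m

305 kN-m


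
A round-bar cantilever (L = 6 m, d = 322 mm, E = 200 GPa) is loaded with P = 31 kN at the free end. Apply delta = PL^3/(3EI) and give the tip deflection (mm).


I = pi * d^4 / 64 = pi * 322^4 / 64 = 527707644.47 mm^4
L = 6000.0 mm, P = 31000.0 N, E = 200000.0 MPa
delta = P * L^3 / (3 * E * I)
= 31000.0 * 6000.0^3 / (3 * 200000.0 * 527707644.47)
= 21.1481 mm

21.1481 mm


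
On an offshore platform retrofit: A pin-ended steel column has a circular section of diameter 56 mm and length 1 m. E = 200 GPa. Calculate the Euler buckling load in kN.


I = pi * d^4 / 64 = 482749.69 mm^4
L = 1000.0 mm
P_cr = pi^2 * E * I / L^2
= 9.8696 * 200000.0 * 482749.69 / 1000.0^2
= 952909.7 N = 952.9097 kN

952.9097 kN
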